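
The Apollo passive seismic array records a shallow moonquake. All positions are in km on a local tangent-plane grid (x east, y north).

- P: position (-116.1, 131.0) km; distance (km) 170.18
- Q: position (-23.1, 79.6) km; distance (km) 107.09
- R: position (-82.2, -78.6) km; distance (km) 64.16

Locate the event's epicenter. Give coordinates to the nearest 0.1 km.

(-47.4, -24.7)

Circle about each station: (x + 116.1)² + (y − 131.0)² = 170.18²; (x + 23.1)² + (y − 79.6)² = 107.09²; (x + 82.2)² + (y + 78.6)² = 64.16².
Subtracting the P equation from the Q and R equations removes the quadratic terms:
186.0 x − 102.8 y = -6277.48
67.8 x − 419.2 y = 7139.32
Solving the 2×2 system: x ≈ -47.4, y ≈ -24.7 km.
Check against P (with the unrounded x, y): √((x + 116.1)²+(y − 131.0)²) = 170.18 ≈ 170.18 km. ✓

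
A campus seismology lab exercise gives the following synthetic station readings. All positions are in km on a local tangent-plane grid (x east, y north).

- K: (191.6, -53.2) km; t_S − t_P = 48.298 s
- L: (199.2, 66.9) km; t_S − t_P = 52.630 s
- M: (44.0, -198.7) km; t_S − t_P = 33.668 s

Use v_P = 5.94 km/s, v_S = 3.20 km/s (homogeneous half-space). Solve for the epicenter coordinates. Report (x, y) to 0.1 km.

(-143.4, -59.3)

Distance from S−P lag: d = Δt · v_P v_S / (v_P − v_S) = Δt · (5.94·3.20)/(5.94−3.20) ≈ 6.9372·Δt.
So d_K = 335.05, d_L = 365.11, d_M = 233.56 km.
Circle about each station: (x − 191.6)² + (y + 53.2)² = 335.05²; (x − 199.2)² + (y − 66.9)² = 365.11²; (x − 44.0)² + (y + 198.7)² = 233.56².
Subtracting pairs of circle equations eliminates x²+y² and gives linear equations (the radical axes):
15.2 x + 240.2 y = -16431.36
-295.2 x − 291.0 y = 59585.12
Solving the 2×2 system: x ≈ -143.4, y ≈ -59.3 km.
Check against K (with the unrounded x, y): √((x − 191.6)²+(y + 53.2)²) = 335.01 ≈ 335.05 km. ✓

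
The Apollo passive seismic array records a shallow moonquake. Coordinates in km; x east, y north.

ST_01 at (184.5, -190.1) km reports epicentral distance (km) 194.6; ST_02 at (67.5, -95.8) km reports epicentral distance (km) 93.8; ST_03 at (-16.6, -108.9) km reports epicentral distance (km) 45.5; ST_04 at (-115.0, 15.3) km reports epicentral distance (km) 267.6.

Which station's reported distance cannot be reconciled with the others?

ST_04

Solve using three stations at a time. Using ST_01, ST_02, ST_03 (subtract circle equations pairwise → linear system) gives (x, y) ≈ (-6.6, -153.3).
Distances from that point to each station vs reported:
  ST_01: calculated 194.6 vs reported 194.6 → residual 0.0 km
  ST_02: calculated 93.8 vs reported 93.8 → residual 0.0 km
  ST_03: calculated 45.5 vs reported 45.5 → residual 0.0 km
  ST_04: calculated 200.5 vs reported 267.6 → residual 67.1 km
ST_01, ST_02, ST_03 are mutually consistent (residuals ≈ 0); ST_04 is off by 67.1 km.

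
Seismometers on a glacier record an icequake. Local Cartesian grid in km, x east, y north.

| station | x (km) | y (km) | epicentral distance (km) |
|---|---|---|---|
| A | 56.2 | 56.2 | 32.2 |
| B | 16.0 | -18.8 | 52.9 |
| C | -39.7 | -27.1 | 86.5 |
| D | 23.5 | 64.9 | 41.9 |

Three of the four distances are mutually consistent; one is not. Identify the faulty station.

C

Solve using three stations at a time. Using A, B, D (subtract circle equations pairwise → linear system) gives (x, y) ≈ (42.0, 27.3).
Distances from that point to each station vs reported:
  A: calculated 32.2 vs reported 32.2 → residual 0.0 km
  B: calculated 52.9 vs reported 52.9 → residual 0.0 km
  C: calculated 98.1 vs reported 86.5 → residual 11.6 km
  D: calculated 41.9 vs reported 41.9 → residual 0.0 km
A, B, D are mutually consistent (residuals ≈ 0); C is off by 11.6 km.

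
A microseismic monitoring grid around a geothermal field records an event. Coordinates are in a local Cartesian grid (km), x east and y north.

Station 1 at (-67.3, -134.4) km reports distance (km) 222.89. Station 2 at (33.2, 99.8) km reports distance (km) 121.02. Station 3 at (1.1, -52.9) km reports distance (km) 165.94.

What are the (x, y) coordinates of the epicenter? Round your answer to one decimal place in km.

-87.2 km east, 87.6 km north

Circle about each station: (x + 67.3)² + (y + 134.4)² = 222.89²; (x − 33.2)² + (y − 99.8)² = 121.02²; (x − 1.1)² + (y + 52.9)² = 165.94².
Subtracting the Station 1 equation from the Station 2 and Station 3 equations removes the quadratic terms:
201.0 x + 468.4 y = 23503.74
136.8 x + 163.0 y = 2350.84
Solving the 2×2 system: x ≈ -87.2, y ≈ 87.6 km.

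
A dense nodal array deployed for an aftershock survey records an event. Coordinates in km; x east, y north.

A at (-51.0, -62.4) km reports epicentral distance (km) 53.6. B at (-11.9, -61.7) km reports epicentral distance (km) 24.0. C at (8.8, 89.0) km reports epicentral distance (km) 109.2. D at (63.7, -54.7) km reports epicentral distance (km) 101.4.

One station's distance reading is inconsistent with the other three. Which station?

B

Solve using three stations at a time. Using A, C, D (subtract circle equations pairwise → linear system) gives (x, y) ≈ (-29.0, -13.5).
Distances from that point to each station vs reported:
  A: calculated 53.6 vs reported 53.6 → residual 0.0 km
  B: calculated 51.1 vs reported 24.0 → residual 27.1 km
  C: calculated 109.2 vs reported 109.2 → residual 0.0 km
  D: calculated 101.4 vs reported 101.4 → residual 0.0 km
A, C, D are mutually consistent (residuals ≈ 0); B is off by 27.1 km.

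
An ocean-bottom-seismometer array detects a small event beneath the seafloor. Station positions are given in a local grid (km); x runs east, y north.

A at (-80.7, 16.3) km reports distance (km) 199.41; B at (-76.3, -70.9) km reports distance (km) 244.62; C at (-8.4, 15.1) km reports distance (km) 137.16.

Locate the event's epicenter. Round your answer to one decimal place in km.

101.7 km east, 96.9 km north

Circle about each station: (x + 80.7)² + (y − 16.3)² = 199.41²; (x + 76.3)² + (y + 70.9)² = 244.62²; (x + 8.4)² + (y − 15.1)² = 137.16².
Subtracting the A equation from the B and C equations removes the quadratic terms:
8.8 x − 174.4 y = -16004.28
144.6 x − 2.4 y = 14471.87
Solving the 2×2 system: x ≈ 101.7, y ≈ 96.9 km.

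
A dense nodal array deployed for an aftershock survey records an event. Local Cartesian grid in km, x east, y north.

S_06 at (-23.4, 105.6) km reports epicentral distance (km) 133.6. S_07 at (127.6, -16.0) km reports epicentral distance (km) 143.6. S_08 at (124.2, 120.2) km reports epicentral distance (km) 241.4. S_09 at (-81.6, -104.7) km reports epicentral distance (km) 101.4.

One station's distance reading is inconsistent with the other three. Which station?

S_08

Solve using three stations at a time. Using S_06, S_07, S_09 (subtract circle equations pairwise → linear system) gives (x, y) ≈ (-15.5, -27.8).
Distances from that point to each station vs reported:
  S_06: calculated 133.6 vs reported 133.6 → residual 0.0 km
  S_07: calculated 143.6 vs reported 143.6 → residual 0.0 km
  S_08: calculated 203.5 vs reported 241.4 → residual 37.9 km
  S_09: calculated 101.4 vs reported 101.4 → residual 0.0 km
S_06, S_07, S_09 are mutually consistent (residuals ≈ 0); S_08 is off by 37.9 km.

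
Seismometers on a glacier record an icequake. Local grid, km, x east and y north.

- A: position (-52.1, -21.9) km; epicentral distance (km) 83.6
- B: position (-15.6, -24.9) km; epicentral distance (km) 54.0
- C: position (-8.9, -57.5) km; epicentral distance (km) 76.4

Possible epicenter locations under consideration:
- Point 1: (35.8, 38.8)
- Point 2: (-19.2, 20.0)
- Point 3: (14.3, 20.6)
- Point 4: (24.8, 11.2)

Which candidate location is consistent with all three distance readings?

Point 4

For each candidate, compare |candidate − station| to the reported distance:
Point 1: residuals A 23.2, B 27.9, C 29.8 → max 29.8 km
Point 2: residuals A 30.3, B 9.0, C 1.8 → max 30.3 km
Point 3: residuals A 4.8, B 0.4, C 5.1 → max 5.1 km
Point 4: residuals A 0.1, B 0.2, C 0.1 → max 0.2 km
Only Point 4 has all residuals ≈ 0.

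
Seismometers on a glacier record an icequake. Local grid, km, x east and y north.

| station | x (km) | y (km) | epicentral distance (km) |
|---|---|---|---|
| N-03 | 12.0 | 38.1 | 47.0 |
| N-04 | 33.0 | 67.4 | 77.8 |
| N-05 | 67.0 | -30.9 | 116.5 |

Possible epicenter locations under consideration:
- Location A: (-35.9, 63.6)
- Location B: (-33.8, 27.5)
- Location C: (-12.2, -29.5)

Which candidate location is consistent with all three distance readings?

Location B

For each candidate, compare |candidate − station| to the reported distance:
Location A: residuals N-03 7.3, N-04 8.8, N-05 23.2 → max 23.2 km
Location B: residuals N-03 0.0, N-04 0.0, N-05 0.0 → max 0.0 km
Location C: residuals N-03 24.8, N-04 29.1, N-05 37.3 → max 37.3 km
Only Location B has all residuals ≈ 0.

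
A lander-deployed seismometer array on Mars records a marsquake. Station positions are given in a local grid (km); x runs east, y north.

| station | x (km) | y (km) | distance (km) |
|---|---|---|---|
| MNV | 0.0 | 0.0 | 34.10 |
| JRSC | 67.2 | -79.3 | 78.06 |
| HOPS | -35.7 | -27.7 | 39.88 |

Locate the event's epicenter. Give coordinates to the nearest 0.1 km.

Circle about each station: x² + y² = 34.10²; (x − 67.2)² + (y + 79.3)² = 78.06²; (x + 35.7)² + (y + 27.7)² = 39.88².
Subtracting the MNV equation from the JRSC and HOPS equations removes the quadratic terms:
134.4 x − 158.6 y = 5873.78
-71.4 x − 55.4 y = 1614.18
Solving the 2×2 system: x ≈ 3.7, y ≈ -33.9 km.

(3.7, -33.9)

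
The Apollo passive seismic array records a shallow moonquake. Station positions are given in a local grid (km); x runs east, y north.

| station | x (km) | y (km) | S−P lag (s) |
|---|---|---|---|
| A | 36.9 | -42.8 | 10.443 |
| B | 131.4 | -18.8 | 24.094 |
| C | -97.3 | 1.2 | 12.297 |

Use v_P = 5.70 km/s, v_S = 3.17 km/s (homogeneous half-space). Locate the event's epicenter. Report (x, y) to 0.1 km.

(-35.4, -61.1)

Distance from S−P lag: d = Δt · v_P v_S / (v_P − v_S) = Δt · (5.70·3.17)/(5.70−3.17) ≈ 7.1419·Δt.
So d_A = 74.58, d_B = 172.08, d_C = 87.82 km.
Circle about each station: (x − 36.9)² + (y + 42.8)² = 74.58²; (x − 131.4)² + (y + 18.8)² = 172.08²; (x + 97.3)² + (y − 1.2)² = 87.82².
Subtracting pairs of circle equations eliminates x²+y² and gives linear equations (the radical axes):
189.0 x + 48.0 y = -9623.40
-268.4 x + 88.0 y = 4125.10
Solving the 2×2 system: x ≈ -35.4, y ≈ -61.1 km.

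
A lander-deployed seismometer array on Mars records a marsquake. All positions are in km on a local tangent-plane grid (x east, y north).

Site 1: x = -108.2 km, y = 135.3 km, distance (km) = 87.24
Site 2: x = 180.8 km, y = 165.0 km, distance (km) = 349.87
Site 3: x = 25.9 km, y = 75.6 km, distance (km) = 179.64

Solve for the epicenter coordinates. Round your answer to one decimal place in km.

Circle about each station: (x + 108.2)² + (y − 135.3)² = 87.24²; (x − 180.8)² + (y − 165.0)² = 349.87²; (x − 25.9)² + (y − 75.6)² = 179.64².
Subtracting pairs of circle equations eliminates x²+y² and gives linear equations (the radical axes):
578.0 x + 59.4 y = -84897.89
268.2 x − 119.4 y = -48286.87
Solving the 2×2 system: x ≈ -153.1, y ≈ 60.5 km.
Check against Site 1 (with the unrounded x, y): √((x + 108.2)²+(y − 135.3)²) = 87.23 ≈ 87.24 km. ✓

x ≈ -153.1 km, y ≈ 60.5 km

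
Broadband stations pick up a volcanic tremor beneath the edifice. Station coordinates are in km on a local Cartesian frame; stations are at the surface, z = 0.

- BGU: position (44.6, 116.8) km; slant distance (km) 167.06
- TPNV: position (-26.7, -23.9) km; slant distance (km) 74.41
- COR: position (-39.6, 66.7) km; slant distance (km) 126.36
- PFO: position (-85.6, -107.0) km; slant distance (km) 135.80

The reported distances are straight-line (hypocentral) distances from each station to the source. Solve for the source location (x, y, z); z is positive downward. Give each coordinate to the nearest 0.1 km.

(4.5, -30.8, 67.2)

Each station gives a sphere (x−x_i)² + (y−y_i)² + z² = d_i² (stations at z=0).
Subtracting the BGU sphere from TPNV and COR: z² cancels, leaving linear equations in x and y:
-142.6 x − 281.4 y = 8024.90
-168.4 x − 100.2 y = 2327.84
Solving: x ≈ 4.503, y ≈ -30.800 km (keep extra digits for the depth step; rounded: 4.5, -30.8).
Then from the BGU sphere: z² = 167.06² − (x − 44.6)² − (y − 116.8)² with x = 4.503, y = -30.800, so z ≈ 67.198 ≈ 67.2 km.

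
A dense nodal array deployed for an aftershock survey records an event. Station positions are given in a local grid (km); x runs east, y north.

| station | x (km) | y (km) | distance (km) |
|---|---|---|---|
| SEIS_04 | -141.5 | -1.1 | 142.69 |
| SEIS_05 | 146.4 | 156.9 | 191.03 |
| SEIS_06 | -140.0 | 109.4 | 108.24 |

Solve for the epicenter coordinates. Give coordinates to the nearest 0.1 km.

Circle about each station: (x + 141.5)² + (y + 1.1)² = 142.69²; (x − 146.4)² + (y − 156.9)² = 191.03²; (x + 140.0)² + (y − 109.4)² = 108.24².
Subtracting the SEIS_04 equation from the SEIS_05 and SEIS_06 equations removes the quadratic terms:
575.8 x + 316.0 y = 9895.09
3.0 x + 221.0 y = 20189.44
Solving the 2×2 system: x ≈ -33.2, y ≈ 91.8 km.
Check against SEIS_04 (with the unrounded x, y): √((x + 141.5)²+(y + 1.1)²) = 142.69 ≈ 142.69 km. ✓

-33.2 km east, 91.8 km north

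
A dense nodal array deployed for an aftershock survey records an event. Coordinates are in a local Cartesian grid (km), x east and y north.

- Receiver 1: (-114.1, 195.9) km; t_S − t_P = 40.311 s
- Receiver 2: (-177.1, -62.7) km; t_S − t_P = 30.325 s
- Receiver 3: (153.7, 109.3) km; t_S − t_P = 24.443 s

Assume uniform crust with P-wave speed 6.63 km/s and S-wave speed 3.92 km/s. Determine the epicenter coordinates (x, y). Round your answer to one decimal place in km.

x ≈ 107.9 km, y ≈ -120.6 km

Distance from S−P lag: d = Δt · v_P v_S / (v_P − v_S) = Δt · (6.63·3.92)/(6.63−3.92) ≈ 9.5903·Δt.
So d_Receiver 1 = 386.59, d_Receiver 2 = 290.82, d_Receiver 3 = 234.41 km.
Circle about each station: (x + 114.1)² + (y − 195.9)² = 386.59²; (x + 177.1)² + (y + 62.7)² = 290.82²; (x − 153.7)² + (y − 109.3)² = 234.41².
Subtracting pairs of circle equations eliminates x²+y² and gives linear equations (the radical axes):
-126.0 x − 517.2 y = 48775.64
535.6 x − 173.2 y = 78678.34
Solving the 2×2 system: x ≈ 107.9, y ≈ -120.6 km.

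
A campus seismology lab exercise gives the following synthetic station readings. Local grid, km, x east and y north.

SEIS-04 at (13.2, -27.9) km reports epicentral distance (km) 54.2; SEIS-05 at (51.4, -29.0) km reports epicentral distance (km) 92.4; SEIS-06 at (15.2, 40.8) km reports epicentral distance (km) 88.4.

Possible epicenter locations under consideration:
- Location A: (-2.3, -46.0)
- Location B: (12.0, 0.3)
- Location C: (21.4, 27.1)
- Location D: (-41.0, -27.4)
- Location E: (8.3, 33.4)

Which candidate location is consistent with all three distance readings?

Location D

For each candidate, compare |candidate − station| to the reported distance:
Location A: residuals SEIS-04 30.4, SEIS-05 36.1, SEIS-06 0.1 → max 36.1 km
Location B: residuals SEIS-04 26.0, SEIS-05 43.3, SEIS-06 47.8 → max 47.8 km
Location C: residuals SEIS-04 1.4, SEIS-05 28.8, SEIS-06 73.4 → max 73.4 km
Location D: residuals SEIS-04 0.0, SEIS-05 0.0, SEIS-06 0.0 → max 0.0 km
Location E: residuals SEIS-04 7.3, SEIS-05 16.6, SEIS-06 78.3 → max 78.3 km
Only Location D has all residuals ≈ 0.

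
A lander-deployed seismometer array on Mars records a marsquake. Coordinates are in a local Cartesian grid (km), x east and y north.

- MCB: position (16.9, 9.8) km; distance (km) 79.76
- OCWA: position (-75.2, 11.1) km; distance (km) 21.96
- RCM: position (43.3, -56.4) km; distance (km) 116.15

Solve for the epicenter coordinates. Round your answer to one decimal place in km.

Circle about each station: (x − 16.9)² + (y − 9.8)² = 79.76²; (x + 75.2)² + (y − 11.1)² = 21.96²; (x − 43.3)² + (y + 56.4)² = 116.15².
Subtracting pairs of circle equations eliminates x²+y² and gives linear equations (the radical axes):
-184.2 x + 2.6 y = 11276.02
52.8 x − 132.4 y = -2454.96
Solving the 2×2 system: x ≈ -61.3, y ≈ -5.9 km.
Check against MCB (with the unrounded x, y): √((x − 16.9)²+(y − 9.8)²) = 79.76 ≈ 79.76 km. ✓

(-61.3, -5.9)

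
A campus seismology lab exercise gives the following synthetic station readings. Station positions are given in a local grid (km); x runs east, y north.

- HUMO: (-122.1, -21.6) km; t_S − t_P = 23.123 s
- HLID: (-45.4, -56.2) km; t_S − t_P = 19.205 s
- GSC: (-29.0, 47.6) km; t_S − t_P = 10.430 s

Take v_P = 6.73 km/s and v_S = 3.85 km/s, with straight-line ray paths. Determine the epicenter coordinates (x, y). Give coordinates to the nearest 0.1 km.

Distance from S−P lag: d = Δt · v_P v_S / (v_P − v_S) = Δt · (6.73·3.85)/(6.73−3.85) ≈ 8.9967·Δt.
So d_HUMO = 208.03, d_HLID = 172.78, d_GSC = 93.84 km.
Circle about each station: (x + 122.1)² + (y + 21.6)² = 208.03²; (x + 45.4)² + (y + 56.2)² = 172.78²; (x + 29.0)² + (y − 47.6)² = 93.84².
Subtracting pairs of circle equations eliminates x²+y² and gives linear equations (the radical axes):
153.4 x − 69.2 y = 3268.18
186.2 x + 138.4 y = 22202.33
Solving the 2×2 system: x ≈ 58.3, y ≈ 82.0 km.

58.3 km east, 82.0 km north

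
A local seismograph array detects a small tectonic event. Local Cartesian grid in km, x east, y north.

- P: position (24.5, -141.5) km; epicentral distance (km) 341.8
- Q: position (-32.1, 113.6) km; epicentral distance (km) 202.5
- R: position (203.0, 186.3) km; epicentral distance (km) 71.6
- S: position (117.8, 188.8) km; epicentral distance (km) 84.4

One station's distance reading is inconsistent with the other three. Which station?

Solve using three stations at a time. Using Q, R, S (subtract circle equations pairwise → linear system) gives (x, y) ≈ (170.2, 122.6).
Distances from that point to each station vs reported:
  P: calculated 301.6 vs reported 341.8 → residual 40.2 km
  Q: calculated 202.5 vs reported 202.5 → residual 0.0 km
  R: calculated 71.6 vs reported 71.6 → residual 0.0 km
  S: calculated 84.4 vs reported 84.4 → residual 0.0 km
Q, R, S are mutually consistent (residuals ≈ 0); P is off by 40.2 km.

P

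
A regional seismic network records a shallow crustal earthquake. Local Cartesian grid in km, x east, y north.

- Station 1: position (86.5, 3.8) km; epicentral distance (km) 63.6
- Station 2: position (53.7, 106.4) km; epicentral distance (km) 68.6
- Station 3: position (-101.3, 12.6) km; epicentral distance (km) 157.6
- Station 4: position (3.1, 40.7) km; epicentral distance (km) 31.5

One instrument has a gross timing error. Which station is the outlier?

Station 3

Solve using three stations at a time. Using Station 1, Station 2, Station 4 (subtract circle equations pairwise → linear system) gives (x, y) ≈ (34.6, 40.5).
Distances from that point to each station vs reported:
  Station 1: calculated 63.6 vs reported 63.6 → residual 0.0 km
  Station 2: calculated 68.6 vs reported 68.6 → residual 0.0 km
  Station 3: calculated 138.7 vs reported 157.6 → residual 18.9 km
  Station 4: calculated 31.5 vs reported 31.5 → residual 0.0 km
Station 1, Station 2, Station 4 are mutually consistent (residuals ≈ 0); Station 3 is off by 18.9 km.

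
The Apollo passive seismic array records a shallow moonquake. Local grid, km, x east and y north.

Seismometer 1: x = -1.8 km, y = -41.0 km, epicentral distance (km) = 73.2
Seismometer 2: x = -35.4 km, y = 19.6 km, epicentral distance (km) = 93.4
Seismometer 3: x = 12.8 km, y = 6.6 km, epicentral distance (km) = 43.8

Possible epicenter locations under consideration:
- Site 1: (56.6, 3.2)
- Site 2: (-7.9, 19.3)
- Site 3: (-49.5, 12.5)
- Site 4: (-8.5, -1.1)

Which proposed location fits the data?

For each candidate, compare |candidate − station| to the reported distance:
Site 1: residuals Seismometer 1 0.0, Seismometer 2 0.1, Seismometer 3 0.1 → max 0.1 km
Site 2: residuals Seismometer 1 12.6, Seismometer 2 65.9, Seismometer 3 19.5 → max 65.9 km
Site 3: residuals Seismometer 1 1.5, Seismometer 2 77.6, Seismometer 3 18.8 → max 77.6 km
Site 4: residuals Seismometer 1 32.7, Seismometer 2 59.5, Seismometer 3 21.2 → max 59.5 km
Only Site 1 has all residuals ≈ 0.

Site 1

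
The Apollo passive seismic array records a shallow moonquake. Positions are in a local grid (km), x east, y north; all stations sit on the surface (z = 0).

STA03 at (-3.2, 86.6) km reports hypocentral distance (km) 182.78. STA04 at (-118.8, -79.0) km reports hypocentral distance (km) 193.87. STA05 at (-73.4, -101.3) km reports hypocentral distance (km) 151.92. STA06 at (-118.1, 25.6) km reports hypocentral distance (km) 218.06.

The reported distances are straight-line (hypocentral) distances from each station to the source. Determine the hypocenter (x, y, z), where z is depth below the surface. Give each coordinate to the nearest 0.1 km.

Each station gives a sphere (x−x_i)² + (y−y_i)² + z² = d_i² (stations at z=0).
Subtracting the STA03 sphere from STA04 and STA05: z² cancels, leaving linear equations in x and y:
-231.2 x − 331.2 y = 8667.59
-140.4 x − 375.8 y = 18468.29
Solving: x ≈ 70.805, y ≈ -75.597 km (keep extra digits for the depth step; rounded: 70.8, -75.6).
Then from the STA03 sphere: z² = 182.78² − (x + 3.2)² − (y − 86.6)² with x = 70.805, y = -75.597, so z ≈ 40.298 ≈ 40.3 km.

x ≈ 70.8 km, y ≈ -75.6 km, depth ≈ 40.3 km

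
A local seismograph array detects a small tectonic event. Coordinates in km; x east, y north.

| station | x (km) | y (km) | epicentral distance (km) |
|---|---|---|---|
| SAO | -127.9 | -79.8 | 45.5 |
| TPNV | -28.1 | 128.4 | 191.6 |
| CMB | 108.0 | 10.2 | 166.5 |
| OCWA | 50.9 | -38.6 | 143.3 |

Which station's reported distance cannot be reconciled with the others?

Solve using three stations at a time. Using SAO, TPNV, OCWA (subtract circle equations pairwise → linear system) gives (x, y) ≈ (-91.7, -52.3).
Distances from that point to each station vs reported:
  SAO: calculated 45.4 vs reported 45.5 → residual 0.1 km
  TPNV: calculated 191.6 vs reported 191.6 → residual 0.0 km
  CMB: calculated 209.3 vs reported 166.5 → residual 42.8 km
  OCWA: calculated 143.3 vs reported 143.3 → residual 0.0 km
SAO, TPNV, OCWA are mutually consistent (residuals ≈ 0); CMB is off by 42.8 km.

CMB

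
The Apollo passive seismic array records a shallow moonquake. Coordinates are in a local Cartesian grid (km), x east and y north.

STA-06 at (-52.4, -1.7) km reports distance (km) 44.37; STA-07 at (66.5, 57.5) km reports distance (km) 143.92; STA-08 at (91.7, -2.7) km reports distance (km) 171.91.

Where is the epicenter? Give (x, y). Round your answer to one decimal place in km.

(-75.8, 36.0)

Circle about each station: (x + 52.4)² + (y + 1.7)² = 44.37²; (x − 66.5)² + (y − 57.5)² = 143.92²; (x − 91.7)² + (y + 2.7)² = 171.91².
Subtracting pairs of circle equations eliminates x²+y² and gives linear equations (the radical axes):
237.8 x + 118.4 y = -13764.42
288.2 x − 2.0 y = -21916.82
Solving the 2×2 system: x ≈ -75.8, y ≈ 36.0 km.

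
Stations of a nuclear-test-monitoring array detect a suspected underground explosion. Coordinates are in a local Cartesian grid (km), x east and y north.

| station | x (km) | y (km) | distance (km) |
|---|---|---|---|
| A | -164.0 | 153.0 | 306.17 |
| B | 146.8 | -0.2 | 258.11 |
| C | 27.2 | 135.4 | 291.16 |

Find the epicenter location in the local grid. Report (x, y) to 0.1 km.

(-71.0, -138.7)

Circle about each station: (x + 164.0)² + (y − 153.0)² = 306.17²; (x − 146.8)² + (y + 0.2)² = 258.11²; (x − 27.2)² + (y − 135.4)² = 291.16².
Subtracting pairs of circle equations eliminates x²+y² and gives linear equations (the radical axes):
621.6 x − 306.4 y = -1635.42
382.4 x − 35.2 y = -22266.08
Solving the 2×2 system: x ≈ -71.0, y ≈ -138.7 km.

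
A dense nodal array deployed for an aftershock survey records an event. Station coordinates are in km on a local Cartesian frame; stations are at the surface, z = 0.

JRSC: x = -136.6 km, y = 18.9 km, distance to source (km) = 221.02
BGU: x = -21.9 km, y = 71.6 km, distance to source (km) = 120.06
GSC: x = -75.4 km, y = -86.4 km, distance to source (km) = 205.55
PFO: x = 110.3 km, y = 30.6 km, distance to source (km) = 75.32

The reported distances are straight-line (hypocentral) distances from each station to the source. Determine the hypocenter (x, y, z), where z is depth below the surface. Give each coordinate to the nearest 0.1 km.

Each station gives a sphere (x−x_i)² + (y−y_i)² + z² = d_i² (stations at z=0).
Subtracting the JRSC sphere from BGU and GSC: z² cancels, leaving linear equations in x and y:
229.4 x + 105.4 y = 21024.84
122.4 x − 210.6 y = 732.39
Solving: x ≈ 73.596, y ≈ 39.296 km (keep extra digits for the depth step; rounded: 73.6, 39.3).
Then from the JRSC sphere: z² = 221.02² − (x + 136.6)² − (y − 18.9)² with x = 73.596, y = 39.296, so z ≈ 65.203 ≈ 65.2 km.
Check against PFO (with the unrounded solution): distance 75.33 ≈ 75.32 km. ✓

x ≈ 73.6 km, y ≈ 39.3 km, depth ≈ 65.2 km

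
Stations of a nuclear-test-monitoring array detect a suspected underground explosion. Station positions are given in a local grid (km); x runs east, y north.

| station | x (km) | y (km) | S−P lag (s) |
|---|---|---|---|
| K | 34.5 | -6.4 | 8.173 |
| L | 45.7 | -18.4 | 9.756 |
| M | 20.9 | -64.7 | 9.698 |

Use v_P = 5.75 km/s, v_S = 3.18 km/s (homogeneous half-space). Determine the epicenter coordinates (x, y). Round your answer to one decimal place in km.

(-23.4, -11.8)

Distance from S−P lag: d = Δt · v_P v_S / (v_P − v_S) = Δt · (5.75·3.18)/(5.75−3.18) ≈ 7.1148·Δt.
So d_K = 58.15, d_L = 69.41, d_M = 69.00 km.
Circle about each station: (x − 34.5)² + (y + 6.4)² = 58.15²; (x − 45.7)² + (y + 18.4)² = 69.41²; (x − 20.9)² + (y + 64.7)² = 69.00².
Subtracting pairs of circle equations eliminates x²+y² and gives linear equations (the radical axes):
22.4 x − 24.0 y = -240.49
-27.2 x − 116.6 y = 2012.11
Solving the 2×2 system: x ≈ -23.4, y ≈ -11.8 km.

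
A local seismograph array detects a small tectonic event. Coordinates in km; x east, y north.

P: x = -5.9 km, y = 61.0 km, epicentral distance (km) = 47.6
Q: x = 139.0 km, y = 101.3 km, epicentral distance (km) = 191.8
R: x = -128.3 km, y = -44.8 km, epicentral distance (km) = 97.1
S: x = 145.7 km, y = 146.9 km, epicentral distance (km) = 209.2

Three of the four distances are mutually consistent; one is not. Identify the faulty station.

R

Solve using three stations at a time. Using P, Q, S (subtract circle equations pairwise → linear system) gives (x, y) ≈ (-51.1, 76.0).
Distances from that point to each station vs reported:
  P: calculated 47.7 vs reported 47.6 → residual 0.1 km
  Q: calculated 191.8 vs reported 191.8 → residual 0.0 km
  R: calculated 143.4 vs reported 97.1 → residual 46.3 km
  S: calculated 209.2 vs reported 209.2 → residual 0.0 km
P, Q, S are mutually consistent (residuals ≈ 0); R is off by 46.3 km.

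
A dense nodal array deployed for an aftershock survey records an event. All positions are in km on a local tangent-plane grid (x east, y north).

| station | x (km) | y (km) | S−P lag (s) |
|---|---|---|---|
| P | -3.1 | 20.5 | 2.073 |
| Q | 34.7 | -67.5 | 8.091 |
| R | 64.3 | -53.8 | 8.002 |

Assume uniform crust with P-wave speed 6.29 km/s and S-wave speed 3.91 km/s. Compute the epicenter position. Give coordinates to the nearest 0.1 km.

Distance from S−P lag: d = Δt · v_P v_S / (v_P − v_S) = Δt · (6.29·3.91)/(6.29−3.91) ≈ 10.3336·Δt.
So d_P = 21.42, d_Q = 83.61, d_R = 82.69 km.
Circle about each station: (x + 3.1)² + (y − 20.5)² = 21.42²; (x − 34.7)² + (y + 67.5)² = 83.61²; (x − 64.3)² + (y + 53.8)² = 82.69².
Subtracting pairs of circle equations eliminates x²+y² and gives linear equations (the radical axes):
75.6 x − 176.0 y = -1201.34
134.8 x − 148.6 y = 220.25
Solving the 2×2 system: x ≈ 17.4, y ≈ 14.3 km.
Check against P (with the unrounded x, y): √((x + 3.1)²+(y − 20.5)²) = 21.41 ≈ 21.42 km. ✓

(17.4, 14.3)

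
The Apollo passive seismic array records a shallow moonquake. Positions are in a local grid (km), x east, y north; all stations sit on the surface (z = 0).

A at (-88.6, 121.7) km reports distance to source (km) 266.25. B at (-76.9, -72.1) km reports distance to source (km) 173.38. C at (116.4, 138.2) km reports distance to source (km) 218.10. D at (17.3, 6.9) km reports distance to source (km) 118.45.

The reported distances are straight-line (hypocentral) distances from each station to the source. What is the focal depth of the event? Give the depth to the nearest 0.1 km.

Each station gives a sphere (x−x_i)² + (y−y_i)² + z² = d_i² (stations at z=0).
Subtracting the A sphere from B and C: z² cancels, leaving linear equations in x and y:
23.4 x − 387.6 y = 29279.61
410.0 x + 33.0 y = 33308.80
Solving: x ≈ 86.899, y ≈ -70.295 km (keep extra digits for the depth step; rounded: 86.9, -70.3).
Then from the A sphere: z² = 266.25² − (x + 88.6)² − (y − 121.7)² with x = 86.899, y = -70.295, so z ≈ 56.807 ≈ 56.8 km.

z ≈ 56.8 km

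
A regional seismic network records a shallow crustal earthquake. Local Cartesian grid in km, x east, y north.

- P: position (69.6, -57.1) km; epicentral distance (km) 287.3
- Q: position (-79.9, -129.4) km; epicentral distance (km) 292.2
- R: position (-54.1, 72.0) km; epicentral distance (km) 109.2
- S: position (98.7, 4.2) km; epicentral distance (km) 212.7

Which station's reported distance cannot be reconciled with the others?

S

Solve using three stations at a time. Using P, Q, R (subtract circle equations pairwise → linear system) gives (x, y) ≈ (-118.2, 160.2).
Distances from that point to each station vs reported:
  P: calculated 287.3 vs reported 287.3 → residual 0.0 km
  Q: calculated 292.2 vs reported 292.2 → residual 0.0 km
  R: calculated 109.1 vs reported 109.2 → residual 0.1 km
  S: calculated 267.2 vs reported 212.7 → residual 54.5 km
P, Q, R are mutually consistent (residuals ≈ 0); S is off by 54.5 km.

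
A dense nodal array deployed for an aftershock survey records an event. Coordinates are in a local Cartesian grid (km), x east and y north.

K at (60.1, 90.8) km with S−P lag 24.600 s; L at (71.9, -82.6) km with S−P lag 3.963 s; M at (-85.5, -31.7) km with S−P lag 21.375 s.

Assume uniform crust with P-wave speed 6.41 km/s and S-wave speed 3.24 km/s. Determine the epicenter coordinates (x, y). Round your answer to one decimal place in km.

Distance from S−P lag: d = Δt · v_P v_S / (v_P − v_S) = Δt · (6.41·3.24)/(6.41−3.24) ≈ 6.5515·Δt.
So d_K = 161.17, d_L = 25.96, d_M = 140.04 km.
Circle about each station: (x − 60.1)² + (y − 90.8)² = 161.17²; (x − 71.9)² + (y + 82.6)² = 25.96²; (x + 85.5)² + (y + 31.7)² = 140.04².
Subtracting the K equation from the L and M equations removes the quadratic terms:
23.6 x − 346.8 y = 25437.57
-291.2 x − 245.0 y = 2823.06
Solving the 2×2 system: x ≈ 49.2, y ≈ -70.0 km.
Check against K (with the unrounded x, y): √((x − 60.1)²+(y − 90.8)²) = 161.17 ≈ 161.17 km. ✓

x ≈ 49.2 km, y ≈ -70.0 km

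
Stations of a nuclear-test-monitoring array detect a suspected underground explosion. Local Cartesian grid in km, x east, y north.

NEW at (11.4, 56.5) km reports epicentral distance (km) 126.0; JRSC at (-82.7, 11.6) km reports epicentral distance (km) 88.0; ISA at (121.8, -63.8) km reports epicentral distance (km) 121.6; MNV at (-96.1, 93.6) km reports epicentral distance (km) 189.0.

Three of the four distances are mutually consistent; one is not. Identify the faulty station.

Solve using three stations at a time. Using NEW, ISA, MNV (subtract circle equations pairwise → linear system) gives (x, y) ≈ (0.2, -69.1).
Distances from that point to each station vs reported:
  NEW: calculated 126.1 vs reported 126.0 → residual 0.1 km
  JRSC: calculated 115.7 vs reported 88.0 → residual 27.7 km
  ISA: calculated 121.7 vs reported 121.6 → residual 0.1 km
  MNV: calculated 189.1 vs reported 189.0 → residual 0.1 km
NEW, ISA, MNV are mutually consistent (residuals ≈ 0); JRSC is off by 27.7 km.

JRSC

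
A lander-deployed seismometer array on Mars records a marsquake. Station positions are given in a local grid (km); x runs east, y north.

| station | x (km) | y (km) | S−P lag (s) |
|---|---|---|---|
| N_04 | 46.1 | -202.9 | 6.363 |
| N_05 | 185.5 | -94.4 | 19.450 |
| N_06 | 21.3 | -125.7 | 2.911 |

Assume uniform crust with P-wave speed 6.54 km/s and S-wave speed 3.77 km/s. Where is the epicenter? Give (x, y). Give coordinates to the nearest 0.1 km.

Distance from S−P lag: d = Δt · v_P v_S / (v_P − v_S) = Δt · (6.54·3.77)/(6.54−3.77) ≈ 8.9010·Δt.
So d_N_04 = 56.64, d_N_05 = 173.12, d_N_06 = 25.91 km.
Circle about each station: (x − 46.1)² + (y + 202.9)² = 56.64²; (x − 185.5)² + (y + 94.4)² = 173.12²; (x − 21.3)² + (y + 125.7)² = 25.91².
Subtracting pairs of circle equations eliminates x²+y² and gives linear equations (the radical axes):
278.8 x + 217.0 y = -26734.45
-49.6 x + 154.4 y = -24502.68
Solving the 2×2 system: x ≈ 22.1, y ≈ -151.6 km.

22.1 km east, -151.6 km north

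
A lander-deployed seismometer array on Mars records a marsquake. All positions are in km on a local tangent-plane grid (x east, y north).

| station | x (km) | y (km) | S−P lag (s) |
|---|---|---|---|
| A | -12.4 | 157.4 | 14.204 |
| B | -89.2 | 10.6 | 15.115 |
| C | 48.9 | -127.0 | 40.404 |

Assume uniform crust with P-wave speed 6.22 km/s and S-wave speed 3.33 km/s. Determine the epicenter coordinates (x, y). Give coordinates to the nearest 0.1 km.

Distance from S−P lag: d = Δt · v_P v_S / (v_P − v_S) = Δt · (6.22·3.33)/(6.22−3.33) ≈ 7.1670·Δt.
So d_A = 101.80, d_B = 108.33, d_C = 289.58 km.
Circle about each station: (x + 12.4)² + (y − 157.4)² = 101.80²; (x + 89.2)² + (y − 10.6)² = 108.33²; (x − 48.9)² + (y + 127.0)² = 289.58².
Subtracting pairs of circle equations eliminates x²+y² and gives linear equations (the radical axes):
-153.6 x − 293.6 y = -18231.67
122.6 x − 568.8 y = -79901.65
Solving the 2×2 system: x ≈ -106.1, y ≈ 117.6 km.

-106.1 km east, 117.6 km north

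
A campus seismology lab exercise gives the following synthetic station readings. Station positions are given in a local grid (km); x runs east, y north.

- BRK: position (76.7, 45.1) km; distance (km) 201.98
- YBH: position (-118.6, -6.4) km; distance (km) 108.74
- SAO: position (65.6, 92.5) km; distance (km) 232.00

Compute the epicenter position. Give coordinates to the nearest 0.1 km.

Circle about each station: (x − 76.7)² + (y − 45.1)² = 201.98²; (x + 118.6)² + (y + 6.4)² = 108.74²; (x − 65.6)² + (y − 92.5)² = 232.00².
Subtracting the BRK equation from the YBH and SAO equations removes the quadratic terms:
-390.6 x − 103.0 y = 35161.55
-22.2 x + 94.8 y = -8085.37
Solving the 2×2 system: x ≈ -63.6, y ≈ -100.2 km.
Check against BRK (with the unrounded x, y): √((x − 76.7)²+(y − 45.1)²) = 201.97 ≈ 201.98 km. ✓

-63.6 km east, -100.2 km north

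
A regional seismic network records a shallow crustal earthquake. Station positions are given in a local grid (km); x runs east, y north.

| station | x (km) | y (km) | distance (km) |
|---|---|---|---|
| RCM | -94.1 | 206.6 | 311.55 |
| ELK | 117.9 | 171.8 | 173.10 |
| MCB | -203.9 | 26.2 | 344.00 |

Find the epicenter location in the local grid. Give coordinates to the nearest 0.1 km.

Circle about each station: (x + 94.1)² + (y − 206.6)² = 311.55²; (x − 117.9)² + (y − 171.8)² = 173.10²; (x + 203.9)² + (y − 26.2)² = 344.00².
Subtracting the RCM equation from the ELK and MCB equations removes the quadratic terms:
424.0 x − 69.6 y = 58977.07
-219.6 x − 360.8 y = -30549.32
Solving the 2×2 system: x ≈ 139.1, y ≈ 0.0 km.

x ≈ 139.1 km, y ≈ 0.0 km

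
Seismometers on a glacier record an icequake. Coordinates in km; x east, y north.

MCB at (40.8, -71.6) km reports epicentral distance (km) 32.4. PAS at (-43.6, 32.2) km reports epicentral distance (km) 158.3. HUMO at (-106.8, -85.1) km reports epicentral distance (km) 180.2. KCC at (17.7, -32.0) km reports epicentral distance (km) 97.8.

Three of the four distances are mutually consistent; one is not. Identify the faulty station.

KCC

Solve using three stations at a time. Using MCB, PAS, HUMO (subtract circle equations pairwise → linear system) gives (x, y) ≈ (73.1, -74.8).
Distances from that point to each station vs reported:
  MCB: calculated 32.5 vs reported 32.4 → residual 0.1 km
  PAS: calculated 158.3 vs reported 158.3 → residual 0.0 km
  HUMO: calculated 180.2 vs reported 180.2 → residual 0.0 km
  KCC: calculated 70.0 vs reported 97.8 → residual 27.8 km
MCB, PAS, HUMO are mutually consistent (residuals ≈ 0); KCC is off by 27.8 km.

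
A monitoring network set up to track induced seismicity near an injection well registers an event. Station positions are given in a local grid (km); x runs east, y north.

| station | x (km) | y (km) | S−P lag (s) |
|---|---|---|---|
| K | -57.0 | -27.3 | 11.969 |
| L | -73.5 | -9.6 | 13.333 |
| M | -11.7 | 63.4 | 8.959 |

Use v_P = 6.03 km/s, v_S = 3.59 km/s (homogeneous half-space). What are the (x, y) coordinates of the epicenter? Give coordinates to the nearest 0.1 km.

x ≈ 43.7 km, y ≈ 6.4 km

Distance from S−P lag: d = Δt · v_P v_S / (v_P − v_S) = Δt · (6.03·3.59)/(6.03−3.59) ≈ 8.8720·Δt.
So d_K = 106.19, d_L = 118.29, d_M = 79.48 km.
Circle about each station: (x + 57.0)² + (y + 27.3)² = 106.19²; (x + 73.5)² + (y + 9.6)² = 118.29²; (x + 11.7)² + (y − 63.4)² = 79.48².
Subtracting pairs of circle equations eliminates x²+y² and gives linear equations (the radical axes):
-33.0 x + 35.4 y = -1216.09
90.6 x + 181.4 y = 5121.41
Solving the 2×2 system: x ≈ 43.7, y ≈ 6.4 km.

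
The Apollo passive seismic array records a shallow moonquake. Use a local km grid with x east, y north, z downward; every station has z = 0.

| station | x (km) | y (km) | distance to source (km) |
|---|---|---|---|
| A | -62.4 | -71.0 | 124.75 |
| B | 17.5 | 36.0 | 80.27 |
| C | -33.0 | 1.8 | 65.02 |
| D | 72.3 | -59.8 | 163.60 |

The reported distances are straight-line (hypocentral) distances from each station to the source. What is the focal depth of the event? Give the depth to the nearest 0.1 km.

z ≈ 49.2 km

Each station gives a sphere (x−x_i)² + (y−y_i)² + z² = d_i² (stations at z=0).
Subtracting the A sphere from B and C: z² cancels, leaving linear equations in x and y:
159.8 x + 214.0 y = 1786.78
58.8 x + 145.6 y = 3492.44
Solving: x ≈ -45.605, y ≈ 42.404 km (keep extra digits for the depth step; rounded: -45.6, 42.4).
Then from the A sphere: z² = 124.75² − (x + 62.4)² − (y + 71.0)² with x = -45.605, y = 42.404, so z ≈ 49.194 ≈ 49.2 km.
Check against D (with the unrounded solution): distance 163.61 ≈ 163.60 km. ✓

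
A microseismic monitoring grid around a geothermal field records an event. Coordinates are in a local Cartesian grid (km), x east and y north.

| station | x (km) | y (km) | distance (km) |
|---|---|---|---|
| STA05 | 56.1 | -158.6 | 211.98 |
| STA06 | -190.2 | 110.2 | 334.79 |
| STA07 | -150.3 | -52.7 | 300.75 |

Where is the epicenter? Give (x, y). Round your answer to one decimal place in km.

Circle about each station: (x − 56.1)² + (y + 158.6)² = 211.98²; (x + 190.2)² + (y − 110.2)² = 334.79²; (x + 150.3)² + (y + 52.7)² = 300.75².
Subtracting pairs of circle equations eliminates x²+y² and gives linear equations (the radical axes):
-492.6 x + 537.6 y = -47129.91
-412.8 x + 211.8 y = -48448.83
Solving the 2×2 system: x ≈ 136.6, y ≈ 37.5 km.

x ≈ 136.6 km, y ≈ 37.5 km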